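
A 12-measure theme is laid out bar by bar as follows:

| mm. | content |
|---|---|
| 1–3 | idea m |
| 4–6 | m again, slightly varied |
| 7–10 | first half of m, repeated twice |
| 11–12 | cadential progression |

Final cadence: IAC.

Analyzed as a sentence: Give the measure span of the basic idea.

The presentation of a sentence is the basic idea (mm. 1-3) plus its repetition (mm. 4–6); the basic idea is therefore mm. 1–3.

measures 1–3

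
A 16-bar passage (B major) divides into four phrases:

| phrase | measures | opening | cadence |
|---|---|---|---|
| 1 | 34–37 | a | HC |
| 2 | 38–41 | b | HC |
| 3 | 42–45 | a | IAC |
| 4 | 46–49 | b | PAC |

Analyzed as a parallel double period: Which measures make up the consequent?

In a double period the four phrases pair into a large antecedent (phrases 1–2, ending half cadence) and a large consequent (phrases 3–4, ending perfect authentic cadence). The consequent spans measures 42–49.

measures 42–49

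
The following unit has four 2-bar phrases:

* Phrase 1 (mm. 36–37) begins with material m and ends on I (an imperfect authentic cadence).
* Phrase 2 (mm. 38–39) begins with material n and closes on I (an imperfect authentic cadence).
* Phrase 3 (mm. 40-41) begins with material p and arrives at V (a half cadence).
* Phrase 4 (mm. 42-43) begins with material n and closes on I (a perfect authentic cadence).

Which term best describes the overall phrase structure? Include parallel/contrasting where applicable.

Four phrases in two halves: the first half (measures 36–39) ends with an imperfect authentic cadence, the second (mm. 40–43) with a perfect authentic cadence — a large antecedent–consequent pair, i.e. a double period.
Phrase 3 begins with different material from phrase 1, making it contrasting.

contrasting double period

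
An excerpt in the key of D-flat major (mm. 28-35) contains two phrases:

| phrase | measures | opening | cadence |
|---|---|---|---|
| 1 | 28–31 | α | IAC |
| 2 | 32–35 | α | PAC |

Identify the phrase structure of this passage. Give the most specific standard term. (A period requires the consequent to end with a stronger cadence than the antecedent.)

Phrase 1 ends with an imperfect authentic cadence (weaker) and phrase 2 with a perfect authentic cadence (stronger): antecedent + consequent = a period.
The two phrases open with the same material (α / α), so the period is parallel.

parallel period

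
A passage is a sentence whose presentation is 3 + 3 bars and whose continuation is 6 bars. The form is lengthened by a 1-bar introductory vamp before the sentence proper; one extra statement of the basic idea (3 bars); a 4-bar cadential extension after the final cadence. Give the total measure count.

20 measures

Basic sentence: 3 + 3 + 6 = 12 bars.
12 (basic form) + 1 (introduction) + 3 (extra statement) + 4 (cadential extension) = 20.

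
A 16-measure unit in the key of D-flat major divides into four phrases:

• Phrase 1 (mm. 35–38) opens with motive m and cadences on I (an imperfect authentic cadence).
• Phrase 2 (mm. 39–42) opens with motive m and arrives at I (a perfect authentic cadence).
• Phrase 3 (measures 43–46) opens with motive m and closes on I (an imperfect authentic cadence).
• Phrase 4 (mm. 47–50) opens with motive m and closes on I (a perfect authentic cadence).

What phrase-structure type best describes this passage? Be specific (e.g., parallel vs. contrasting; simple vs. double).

repeated period

The cadence pattern IAC–PAC–IAC–PAC is weak–strong twice, and phrases 3–4 restate phrases 1–2: a period heard twice, not a double period (which would end weakly at phrase 2).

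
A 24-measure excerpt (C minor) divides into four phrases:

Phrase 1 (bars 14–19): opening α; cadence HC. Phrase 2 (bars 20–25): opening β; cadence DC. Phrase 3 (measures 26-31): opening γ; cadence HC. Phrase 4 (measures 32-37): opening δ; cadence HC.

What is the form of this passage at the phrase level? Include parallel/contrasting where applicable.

Phrase 4 ends with a half cadence, no stronger than phrase 2's deceptive cadence, so the four phrases do not form a double period; nor do phrases 3–4 duplicate 1–2, so it is not a repeated period. With no phrase reaching a conclusive cadence, the passage is a phrase group.

phrase group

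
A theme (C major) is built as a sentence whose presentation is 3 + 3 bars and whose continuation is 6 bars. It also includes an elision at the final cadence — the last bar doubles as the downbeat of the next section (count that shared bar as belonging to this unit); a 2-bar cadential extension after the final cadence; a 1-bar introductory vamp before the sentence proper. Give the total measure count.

15 measures

Basic sentence: 3 + 3 + 6 = 12 bars.
12 (basic form) + 2 (cadential extension) + 1 (introduction) = 15.
The elision shares a bar with the next section but does not change this unit's count.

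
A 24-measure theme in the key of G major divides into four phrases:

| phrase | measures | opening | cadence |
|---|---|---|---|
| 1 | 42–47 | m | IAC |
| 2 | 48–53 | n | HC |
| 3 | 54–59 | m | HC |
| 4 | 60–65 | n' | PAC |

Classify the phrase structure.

Four phrases in two halves: the first half (measures 42-53) ends with a half cadence, the second (mm. 54-65) with a perfect authentic cadence — a large antecedent–consequent pair, i.e. a double period.
Phrase 3 begins with the same material as phrase 1, making it parallel.

parallel double period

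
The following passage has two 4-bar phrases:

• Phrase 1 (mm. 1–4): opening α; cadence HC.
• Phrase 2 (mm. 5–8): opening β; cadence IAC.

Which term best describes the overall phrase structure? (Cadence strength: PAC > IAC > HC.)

Phrase 1 ends with a half cadence (weaker) and phrase 2 with an imperfect authentic cadence (stronger): antecedent + consequent = a period.
The two phrases open with different material (α / β), so the period is contrasting.

contrasting period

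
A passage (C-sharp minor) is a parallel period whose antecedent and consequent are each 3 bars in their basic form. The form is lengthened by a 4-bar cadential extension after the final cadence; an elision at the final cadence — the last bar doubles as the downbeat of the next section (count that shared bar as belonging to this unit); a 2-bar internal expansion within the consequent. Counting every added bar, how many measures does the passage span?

Basic parallel period: 3 + 3 = 6 bars.
6 (basic form) + 4 (cadential extension) + 2 (internal expansion) = 12.
The elision shares a bar with the next section but does not change this unit's count.

12 measures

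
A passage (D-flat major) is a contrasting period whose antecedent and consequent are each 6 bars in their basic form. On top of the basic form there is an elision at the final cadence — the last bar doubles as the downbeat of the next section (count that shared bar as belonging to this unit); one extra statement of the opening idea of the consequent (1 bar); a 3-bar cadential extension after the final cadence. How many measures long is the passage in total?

16 measures

Basic contrasting period: 6 + 6 = 12 bars.
12 (basic form) + 1 (extra statement) + 3 (cadential extension) = 16.
The elision shares a bar with the next section but does not change this unit's count.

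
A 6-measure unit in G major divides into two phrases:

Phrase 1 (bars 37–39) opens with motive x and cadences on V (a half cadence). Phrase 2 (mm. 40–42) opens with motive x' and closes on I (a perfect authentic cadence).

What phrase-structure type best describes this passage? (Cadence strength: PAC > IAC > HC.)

parallel period

Phrase 1 ends with a half cadence (weaker) and phrase 2 with a perfect authentic cadence (stronger): antecedent + consequent = a period.
The two phrases open with the same material (x / x'), so the period is parallel.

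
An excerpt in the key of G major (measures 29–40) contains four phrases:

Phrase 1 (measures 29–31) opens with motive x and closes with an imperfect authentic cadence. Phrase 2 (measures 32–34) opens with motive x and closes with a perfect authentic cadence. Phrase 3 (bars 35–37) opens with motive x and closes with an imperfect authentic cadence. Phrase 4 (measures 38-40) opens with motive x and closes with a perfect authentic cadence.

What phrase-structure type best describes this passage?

repeated period

The cadence pattern IAC–PAC–IAC–PAC is weak–strong twice, and phrases 3–4 restate phrases 1–2: a period heard twice, not a double period (which would end weakly at phrase 2).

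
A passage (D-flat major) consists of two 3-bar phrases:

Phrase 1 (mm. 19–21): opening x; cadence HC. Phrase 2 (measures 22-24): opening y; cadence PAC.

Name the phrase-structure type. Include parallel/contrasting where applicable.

Phrase 1 ends with a half cadence (weaker) and phrase 2 with a perfect authentic cadence (stronger): antecedent + consequent = a period.
The two phrases open with different material (x / y), so the period is contrasting.

contrasting period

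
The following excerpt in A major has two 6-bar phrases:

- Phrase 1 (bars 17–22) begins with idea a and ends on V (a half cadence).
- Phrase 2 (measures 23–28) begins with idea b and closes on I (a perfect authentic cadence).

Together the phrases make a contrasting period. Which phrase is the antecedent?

phrase 1

The phrase ending with the weaker cadence (half cadence) is the antecedent; the one ending more conclusively (perfect authentic cadence) is the consequent. The antecedent is phrase 1.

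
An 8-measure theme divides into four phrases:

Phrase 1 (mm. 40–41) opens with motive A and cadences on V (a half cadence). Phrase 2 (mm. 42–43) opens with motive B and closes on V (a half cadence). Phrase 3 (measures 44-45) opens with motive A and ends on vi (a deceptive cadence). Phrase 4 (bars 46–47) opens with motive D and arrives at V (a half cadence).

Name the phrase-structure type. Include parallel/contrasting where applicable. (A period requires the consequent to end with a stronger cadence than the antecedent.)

Phrase 4 ends with a half cadence, no stronger than phrase 2's half cadence, so the four phrases do not form a double period; nor do phrases 3–4 duplicate 1–2, so it is not a repeated period. With no phrase reaching a conclusive cadence, the passage is a phrase group.

phrase group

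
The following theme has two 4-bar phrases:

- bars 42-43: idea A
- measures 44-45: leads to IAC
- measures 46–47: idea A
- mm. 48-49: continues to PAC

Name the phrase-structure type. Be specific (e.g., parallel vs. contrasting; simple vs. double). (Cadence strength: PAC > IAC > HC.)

parallel period

Phrase 1 ends with an imperfect authentic cadence (weaker) and phrase 2 with a perfect authentic cadence (stronger): antecedent + consequent = a period.
The two phrases open with the same material (A / A), so the period is parallel.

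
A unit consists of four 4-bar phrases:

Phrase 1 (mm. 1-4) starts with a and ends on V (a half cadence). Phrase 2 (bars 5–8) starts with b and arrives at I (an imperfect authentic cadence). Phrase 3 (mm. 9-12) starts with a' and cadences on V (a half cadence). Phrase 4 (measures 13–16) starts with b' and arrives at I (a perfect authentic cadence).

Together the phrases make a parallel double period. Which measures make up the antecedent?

measures 1–8

In a double period the first pair of phrases (ending imperfect authentic cadence) is the large antecedent and the second pair (ending perfect authentic cadence) is the large consequent; the antecedent is measures 1–8.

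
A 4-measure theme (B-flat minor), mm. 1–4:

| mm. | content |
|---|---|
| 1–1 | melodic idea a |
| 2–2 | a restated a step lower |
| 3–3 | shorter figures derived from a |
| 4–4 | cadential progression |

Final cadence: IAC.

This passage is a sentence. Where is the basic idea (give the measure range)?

The presentation of a sentence is the basic idea (m. 1) plus its repetition (m. 2); the basic idea is therefore m. 1.

measures 1–1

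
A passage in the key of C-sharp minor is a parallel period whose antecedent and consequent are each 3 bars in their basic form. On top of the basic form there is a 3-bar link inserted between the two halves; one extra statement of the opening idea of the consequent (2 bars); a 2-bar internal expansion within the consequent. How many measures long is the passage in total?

13 measures

Basic parallel period: 3 + 3 = 6 bars.
6 (basic form) + 3 (link) + 2 (extra statement) + 2 (internal expansion) = 13.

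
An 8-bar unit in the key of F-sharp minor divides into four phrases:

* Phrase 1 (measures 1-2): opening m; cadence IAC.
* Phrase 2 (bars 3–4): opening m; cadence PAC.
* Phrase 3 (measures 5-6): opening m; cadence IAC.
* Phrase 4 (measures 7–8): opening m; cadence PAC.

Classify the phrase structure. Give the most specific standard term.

repeated period

The cadence pattern IAC–PAC–IAC–PAC is weak–strong twice, and phrases 3–4 restate phrases 1–2: a period heard twice, not a double period (which would end weakly at phrase 2).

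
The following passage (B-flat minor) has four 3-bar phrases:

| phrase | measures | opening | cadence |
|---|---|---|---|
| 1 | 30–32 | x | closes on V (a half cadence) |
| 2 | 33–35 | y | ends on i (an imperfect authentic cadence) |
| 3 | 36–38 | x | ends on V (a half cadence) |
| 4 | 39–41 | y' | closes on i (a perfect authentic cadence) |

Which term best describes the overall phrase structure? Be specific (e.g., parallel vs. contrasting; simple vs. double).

Four phrases in two halves: the first half (mm. 30-35) ends with an imperfect authentic cadence, the second (bars 36–41) with a perfect authentic cadence — a large antecedent–consequent pair, i.e. a double period.
Phrase 3 begins with the same material as phrase 1, making it parallel.

parallel double period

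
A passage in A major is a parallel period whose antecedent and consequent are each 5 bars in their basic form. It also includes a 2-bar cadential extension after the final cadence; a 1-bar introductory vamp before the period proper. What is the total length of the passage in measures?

13 measures

Basic parallel period: 5 + 5 = 10 bars.
10 (basic form) + 2 (cadential extension) + 1 (introduction) = 13.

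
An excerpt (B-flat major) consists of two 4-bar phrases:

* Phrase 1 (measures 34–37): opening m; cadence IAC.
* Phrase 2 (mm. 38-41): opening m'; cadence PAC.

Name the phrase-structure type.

parallel period

Phrase 1 ends with an imperfect authentic cadence (weaker) and phrase 2 with a perfect authentic cadence (stronger): antecedent + consequent = a period.
The two phrases open with the same material (m / m'), so the period is parallel.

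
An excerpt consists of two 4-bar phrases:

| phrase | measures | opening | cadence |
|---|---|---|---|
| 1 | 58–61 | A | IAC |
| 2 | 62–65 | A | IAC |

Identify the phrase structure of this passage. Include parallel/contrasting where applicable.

repeated phrase

Both phrases have the same opening (A) and the same cadence (imperfect authentic cadence): the second is a restatement, not a consequent, so this is a repeated phrase rather than a period.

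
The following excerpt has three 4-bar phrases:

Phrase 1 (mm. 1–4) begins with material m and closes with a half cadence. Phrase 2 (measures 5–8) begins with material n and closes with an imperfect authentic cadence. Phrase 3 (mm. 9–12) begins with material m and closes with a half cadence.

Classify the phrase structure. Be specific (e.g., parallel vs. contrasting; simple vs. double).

The final phrase closes with a half cadence, which is not stronger than the preceding imperfect authentic cadence; the 3 phrases lack an overall antecedent–consequent design and so form a phrase group.

phrase group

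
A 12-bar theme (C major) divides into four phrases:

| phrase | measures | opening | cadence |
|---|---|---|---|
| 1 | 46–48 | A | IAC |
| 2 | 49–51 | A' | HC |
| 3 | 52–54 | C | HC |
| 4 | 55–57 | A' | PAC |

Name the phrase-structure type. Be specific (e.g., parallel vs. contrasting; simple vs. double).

Four phrases in two halves: the first half (mm. 46–51) ends with a half cadence, the second (measures 52–57) with a perfect authentic cadence — a large antecedent–consequent pair, i.e. a double period.
Phrase 3 begins with different material from phrase 1, making it contrasting.

contrasting double period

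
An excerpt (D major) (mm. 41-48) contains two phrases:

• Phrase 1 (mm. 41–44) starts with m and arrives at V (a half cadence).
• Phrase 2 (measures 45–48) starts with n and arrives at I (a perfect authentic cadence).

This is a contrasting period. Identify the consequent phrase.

phrase 2

The phrase ending with the weaker cadence (half cadence) is the antecedent; the one ending more conclusively (perfect authentic cadence) is the consequent. The consequent is phrase 2.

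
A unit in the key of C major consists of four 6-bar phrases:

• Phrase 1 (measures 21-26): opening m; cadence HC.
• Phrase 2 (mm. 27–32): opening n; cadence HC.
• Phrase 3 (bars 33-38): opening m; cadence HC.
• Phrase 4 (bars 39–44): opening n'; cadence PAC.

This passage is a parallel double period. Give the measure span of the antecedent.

In a double period the four phrases pair into a large antecedent (phrases 1–2, ending half cadence) and a large consequent (phrases 3–4, ending perfect authentic cadence). The antecedent spans mm. 21–32.

measures 21–32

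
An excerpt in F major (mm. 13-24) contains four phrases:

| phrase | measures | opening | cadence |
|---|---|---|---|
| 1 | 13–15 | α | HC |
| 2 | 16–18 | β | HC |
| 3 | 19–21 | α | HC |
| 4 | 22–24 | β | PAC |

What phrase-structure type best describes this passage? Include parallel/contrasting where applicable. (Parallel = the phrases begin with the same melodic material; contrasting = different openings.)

parallel double period

Four phrases in two halves: the first half (measures 13–18) ends with a half cadence, the second (mm. 19–24) with a perfect authentic cadence — a large antecedent–consequent pair, i.e. a double period.
Phrase 3 begins with the same material as phrase 1, making it parallel.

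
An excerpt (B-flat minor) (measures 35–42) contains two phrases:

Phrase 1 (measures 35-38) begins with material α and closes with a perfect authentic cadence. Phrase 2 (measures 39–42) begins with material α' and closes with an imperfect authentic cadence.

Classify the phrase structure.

The second phrase closes with an imperfect authentic cadence, which is not stronger than the first phrase's perfect authentic cadence; without a weak→strong cadential pair there is no antecedent–consequent relationship, so this is a phrase group rather than a period.

phrase group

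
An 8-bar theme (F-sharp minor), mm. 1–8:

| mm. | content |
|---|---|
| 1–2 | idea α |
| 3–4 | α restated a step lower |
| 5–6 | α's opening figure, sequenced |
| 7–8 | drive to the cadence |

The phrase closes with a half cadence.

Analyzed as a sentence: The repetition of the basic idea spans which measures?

The presentation of a sentence is the basic idea (measures 1–2) plus its repetition (mm. 3–4); the repetition of the basic idea is therefore mm. 3–4.

measures 3–4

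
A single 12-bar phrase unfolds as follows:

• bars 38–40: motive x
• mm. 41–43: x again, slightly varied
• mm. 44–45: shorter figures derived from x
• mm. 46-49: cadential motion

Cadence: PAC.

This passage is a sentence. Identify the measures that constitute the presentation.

measures 38–43

The presentation of a sentence is the basic idea (mm. 38-40) plus its repetition (mm. 41-43); the presentation is therefore bars 38-43.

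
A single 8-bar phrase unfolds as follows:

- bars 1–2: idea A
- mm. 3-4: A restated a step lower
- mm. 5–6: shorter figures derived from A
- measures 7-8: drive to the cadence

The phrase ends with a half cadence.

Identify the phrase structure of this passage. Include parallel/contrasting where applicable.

sentence

Basic idea (mm. 1–2) + its repetition (mm. 3-4) form the presentation; fragmentation and cadence (bars 5–8) form the continuation — the 8-bar whole is a sentence.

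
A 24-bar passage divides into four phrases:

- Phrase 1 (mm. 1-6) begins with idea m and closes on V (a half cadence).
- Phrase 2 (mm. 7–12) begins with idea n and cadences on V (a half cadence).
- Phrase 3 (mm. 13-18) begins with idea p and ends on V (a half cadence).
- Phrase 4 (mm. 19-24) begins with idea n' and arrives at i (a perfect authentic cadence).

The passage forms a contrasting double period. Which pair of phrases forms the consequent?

phrases 3 and 4

In a double period the first pair of phrases (ending half cadence) is the large antecedent and the second pair (ending perfect authentic cadence) is the large consequent; the consequent is phrases 3 and 4.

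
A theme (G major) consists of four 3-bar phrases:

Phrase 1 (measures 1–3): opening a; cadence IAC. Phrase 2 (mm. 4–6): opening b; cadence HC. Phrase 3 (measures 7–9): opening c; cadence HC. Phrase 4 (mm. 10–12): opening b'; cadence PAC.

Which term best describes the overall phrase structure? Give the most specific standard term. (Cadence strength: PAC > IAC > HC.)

contrasting double period

Four phrases in two halves: the first half (measures 1-6) ends with a half cadence, the second (mm. 7–12) with a perfect authentic cadence — a large antecedent–consequent pair, i.e. a double period.
Phrase 3 begins with different material from phrase 1, making it contrasting.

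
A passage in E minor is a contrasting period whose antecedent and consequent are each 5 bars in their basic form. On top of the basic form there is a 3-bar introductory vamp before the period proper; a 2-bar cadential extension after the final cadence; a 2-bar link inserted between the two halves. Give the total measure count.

17 measures

Basic contrasting period: 5 + 5 = 10 bars.
10 (basic form) + 3 (introduction) + 2 (cadential extension) + 2 (link) = 17.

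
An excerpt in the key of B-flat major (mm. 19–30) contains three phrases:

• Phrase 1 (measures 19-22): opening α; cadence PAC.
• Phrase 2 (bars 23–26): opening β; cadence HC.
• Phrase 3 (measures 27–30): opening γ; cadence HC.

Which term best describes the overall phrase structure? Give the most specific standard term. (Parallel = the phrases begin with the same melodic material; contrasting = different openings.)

The final phrase closes with a half cadence, which is not stronger than the preceding half cadence; the 3 phrases lack an overall antecedent–consequent design and so form a phrase group.

phrase group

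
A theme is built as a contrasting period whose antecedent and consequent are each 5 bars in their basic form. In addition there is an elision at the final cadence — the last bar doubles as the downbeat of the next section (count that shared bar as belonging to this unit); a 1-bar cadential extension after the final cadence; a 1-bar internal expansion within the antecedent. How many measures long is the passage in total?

12 measures

Basic contrasting period: 5 + 5 = 10 bars.
10 (basic form) + 1 (cadential extension) + 1 (internal expansion) = 12.
The elision shares a bar with the next section but does not change this unit's count.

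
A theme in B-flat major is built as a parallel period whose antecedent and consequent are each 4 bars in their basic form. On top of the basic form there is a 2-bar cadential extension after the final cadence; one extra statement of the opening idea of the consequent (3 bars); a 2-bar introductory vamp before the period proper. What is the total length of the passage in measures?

15 measures

Basic parallel period: 4 + 4 = 8 bars.
8 (basic form) + 2 (cadential extension) + 3 (extra statement) + 2 (introduction) = 15.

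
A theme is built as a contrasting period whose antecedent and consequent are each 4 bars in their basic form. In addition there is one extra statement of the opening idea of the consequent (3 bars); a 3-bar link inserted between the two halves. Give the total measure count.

Basic contrasting period: 4 + 4 = 8 bars.
8 (basic form) + 3 (extra statement) + 3 (link) = 14.

14 measures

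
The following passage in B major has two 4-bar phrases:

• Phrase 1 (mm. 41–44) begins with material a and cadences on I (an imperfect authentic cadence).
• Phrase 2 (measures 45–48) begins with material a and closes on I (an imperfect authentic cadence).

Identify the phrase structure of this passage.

repeated phrase

Both phrases have the same opening (a) and the same cadence (imperfect authentic cadence): the second is a restatement, not a consequent, so this is a repeated phrase rather than a period.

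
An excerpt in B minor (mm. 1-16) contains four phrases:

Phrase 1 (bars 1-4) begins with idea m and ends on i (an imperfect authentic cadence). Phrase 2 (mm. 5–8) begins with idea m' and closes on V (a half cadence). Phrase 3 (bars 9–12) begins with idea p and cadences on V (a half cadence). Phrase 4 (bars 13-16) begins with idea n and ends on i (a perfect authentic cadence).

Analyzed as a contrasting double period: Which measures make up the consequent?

measures 9–16

In a double period the four phrases pair into a large antecedent (phrases 1–2, ending half cadence) and a large consequent (phrases 3–4, ending perfect authentic cadence). The consequent spans bars 9-16.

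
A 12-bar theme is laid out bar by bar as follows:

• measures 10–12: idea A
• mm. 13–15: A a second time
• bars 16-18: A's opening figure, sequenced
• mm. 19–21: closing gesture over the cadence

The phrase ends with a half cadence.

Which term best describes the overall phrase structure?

sentence

Basic idea (mm. 10-12) + its repetition (measures 13–15) form the presentation; fragmentation and cadence (measures 16-21) form the continuation — the 12-bar whole is a sentence.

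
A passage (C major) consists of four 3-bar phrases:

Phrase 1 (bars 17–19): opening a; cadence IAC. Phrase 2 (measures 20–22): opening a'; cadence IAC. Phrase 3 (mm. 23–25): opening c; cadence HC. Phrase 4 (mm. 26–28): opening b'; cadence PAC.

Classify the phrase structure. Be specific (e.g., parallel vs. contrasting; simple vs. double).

Four phrases in two halves: the first half (measures 17–22) ends with an imperfect authentic cadence, the second (mm. 23–28) with a perfect authentic cadence — a large antecedent–consequent pair, i.e. a double period.
Phrase 3 begins with different material from phrase 1, making it contrasting.

contrasting double period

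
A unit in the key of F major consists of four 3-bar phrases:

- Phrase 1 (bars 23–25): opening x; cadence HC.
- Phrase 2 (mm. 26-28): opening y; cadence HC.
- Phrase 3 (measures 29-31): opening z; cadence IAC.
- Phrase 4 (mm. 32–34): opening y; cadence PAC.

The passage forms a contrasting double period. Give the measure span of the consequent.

In a double period the four phrases pair into a large antecedent (phrases 1–2, ending half cadence) and a large consequent (phrases 3–4, ending perfect authentic cadence). The consequent spans mm. 29-34.

measures 29–34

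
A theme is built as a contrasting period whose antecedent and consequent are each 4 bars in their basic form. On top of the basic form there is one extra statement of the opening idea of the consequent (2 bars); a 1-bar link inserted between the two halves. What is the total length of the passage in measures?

11 measures

Basic contrasting period: 4 + 4 = 8 bars.
8 (basic form) + 2 (extra statement) + 1 (link) = 11.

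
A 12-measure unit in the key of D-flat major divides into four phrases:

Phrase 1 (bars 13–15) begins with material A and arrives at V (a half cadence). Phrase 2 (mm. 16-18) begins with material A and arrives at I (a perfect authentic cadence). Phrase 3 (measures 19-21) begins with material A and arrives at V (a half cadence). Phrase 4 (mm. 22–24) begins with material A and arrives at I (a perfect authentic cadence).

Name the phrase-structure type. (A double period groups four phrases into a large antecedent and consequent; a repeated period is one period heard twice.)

repeated period

The cadence pattern HC–PAC–HC–PAC is weak–strong twice, and phrases 3–4 restate phrases 1–2: a period heard twice, not a double period (which would end weakly at phrase 2).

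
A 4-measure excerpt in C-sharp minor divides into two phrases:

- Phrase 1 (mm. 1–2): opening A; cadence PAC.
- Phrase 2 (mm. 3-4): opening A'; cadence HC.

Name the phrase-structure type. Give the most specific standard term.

phrase group

The second phrase closes with a half cadence, which is not stronger than the first phrase's perfect authentic cadence; without a weak→strong cadential pair there is no antecedent–consequent relationship, so this is a phrase group rather than a period.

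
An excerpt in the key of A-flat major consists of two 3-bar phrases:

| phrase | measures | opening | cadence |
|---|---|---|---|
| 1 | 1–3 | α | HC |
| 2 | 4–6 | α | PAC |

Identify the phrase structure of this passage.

Phrase 1 ends with a half cadence (weaker) and phrase 2 with a perfect authentic cadence (stronger): antecedent + consequent = a period.
The two phrases open with the same material (α / α), so the period is parallel.

parallel period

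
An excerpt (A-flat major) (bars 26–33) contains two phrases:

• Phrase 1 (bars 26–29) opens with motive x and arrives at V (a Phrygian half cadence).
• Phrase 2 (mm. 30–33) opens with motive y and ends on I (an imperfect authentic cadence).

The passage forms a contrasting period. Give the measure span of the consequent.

measures 30–33

The antecedent is the phrase ending with the weaker cadence (Phrygian half cadence, phrase 1) and the consequent the one ending more conclusively (imperfect authentic cadence, phrase 2); the consequent is bars 30-33.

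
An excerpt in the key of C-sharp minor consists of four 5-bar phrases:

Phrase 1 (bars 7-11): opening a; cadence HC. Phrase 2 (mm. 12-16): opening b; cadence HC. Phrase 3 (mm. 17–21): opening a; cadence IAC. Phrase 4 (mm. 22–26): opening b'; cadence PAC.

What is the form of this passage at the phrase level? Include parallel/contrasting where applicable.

parallel double period

Four phrases in two halves: the first half (bars 7-16) ends with a half cadence, the second (bars 17–26) with a perfect authentic cadence — a large antecedent–consequent pair, i.e. a double period.
Phrase 3 begins with the same material as phrase 1, making it parallel.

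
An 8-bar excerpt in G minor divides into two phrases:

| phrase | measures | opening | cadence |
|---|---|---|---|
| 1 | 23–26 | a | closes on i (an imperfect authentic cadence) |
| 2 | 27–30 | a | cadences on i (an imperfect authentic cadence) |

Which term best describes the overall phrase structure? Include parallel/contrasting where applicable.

repeated phrase

Both phrases have the same opening (a) and the same cadence (imperfect authentic cadence): the second is a restatement, not a consequent, so this is a repeated phrase rather than a period.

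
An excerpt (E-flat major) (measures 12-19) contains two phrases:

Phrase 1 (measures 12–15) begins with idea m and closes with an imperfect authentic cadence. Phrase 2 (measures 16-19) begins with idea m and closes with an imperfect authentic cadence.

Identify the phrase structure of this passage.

Both phrases have the same opening (m) and the same cadence (imperfect authentic cadence): the second is a restatement, not a consequent, so this is a repeated phrase rather than a period.

repeated phrase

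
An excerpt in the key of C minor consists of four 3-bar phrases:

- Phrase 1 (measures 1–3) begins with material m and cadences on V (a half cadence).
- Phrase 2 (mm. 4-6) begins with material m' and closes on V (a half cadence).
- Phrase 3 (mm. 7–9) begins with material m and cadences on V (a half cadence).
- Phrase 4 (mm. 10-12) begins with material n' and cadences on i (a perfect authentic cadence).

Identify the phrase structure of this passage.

parallel double period

Four phrases in two halves: the first half (measures 1–6) ends with a half cadence, the second (mm. 7–12) with a perfect authentic cadence — a large antecedent–consequent pair, i.e. a double period.
Phrase 3 begins with the same material as phrase 1, making it parallel.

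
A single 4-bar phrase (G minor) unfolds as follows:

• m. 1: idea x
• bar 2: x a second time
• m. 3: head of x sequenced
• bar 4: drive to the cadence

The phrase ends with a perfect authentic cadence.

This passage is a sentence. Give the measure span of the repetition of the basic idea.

The presentation of a sentence is the basic idea (m. 1) plus its repetition (measure 2); the repetition of the basic idea is therefore bar 2.

measures 2–2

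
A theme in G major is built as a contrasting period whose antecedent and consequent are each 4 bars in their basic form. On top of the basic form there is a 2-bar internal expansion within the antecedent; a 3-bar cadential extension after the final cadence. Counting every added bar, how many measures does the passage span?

13 measures

Basic contrasting period: 4 + 4 = 8 bars.
8 (basic form) + 2 (internal expansion) + 3 (cadential extension) = 13.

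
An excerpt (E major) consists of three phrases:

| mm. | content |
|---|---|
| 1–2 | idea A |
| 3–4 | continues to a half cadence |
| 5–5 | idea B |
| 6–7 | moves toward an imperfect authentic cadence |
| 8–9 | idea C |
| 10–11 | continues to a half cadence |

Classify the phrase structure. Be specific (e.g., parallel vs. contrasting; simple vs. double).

phrase group

The final phrase closes with a half cadence, which is not stronger than the preceding imperfect authentic cadence; the 3 phrases lack an overall antecedent–consequent design and so form a phrase group.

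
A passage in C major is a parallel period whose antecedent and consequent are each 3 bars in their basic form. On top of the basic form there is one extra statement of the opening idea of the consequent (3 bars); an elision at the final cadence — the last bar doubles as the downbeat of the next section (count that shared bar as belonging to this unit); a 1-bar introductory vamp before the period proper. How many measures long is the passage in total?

10 measures

Basic parallel period: 3 + 3 = 6 bars.
6 (basic form) + 3 (extra statement) + 1 (introduction) = 10.
The elision shares a bar with the next section but does not change this unit's count.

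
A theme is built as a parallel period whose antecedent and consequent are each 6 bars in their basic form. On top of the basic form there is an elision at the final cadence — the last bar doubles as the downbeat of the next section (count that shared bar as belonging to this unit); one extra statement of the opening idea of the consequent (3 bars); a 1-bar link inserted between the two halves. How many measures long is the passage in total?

16 measures

Basic parallel period: 6 + 6 = 12 bars.
12 (basic form) + 3 (extra statement) + 1 (link) = 16.
The elision shares a bar with the next section but does not change this unit's count.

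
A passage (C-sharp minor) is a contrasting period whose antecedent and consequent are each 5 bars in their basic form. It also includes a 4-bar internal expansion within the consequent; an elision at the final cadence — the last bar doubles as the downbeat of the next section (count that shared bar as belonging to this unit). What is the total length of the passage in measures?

Basic contrasting period: 5 + 5 = 10 bars.
10 (basic form) + 4 (internal expansion) = 14.
The elision shares a bar with the next section but does not change this unit's count.

14 measures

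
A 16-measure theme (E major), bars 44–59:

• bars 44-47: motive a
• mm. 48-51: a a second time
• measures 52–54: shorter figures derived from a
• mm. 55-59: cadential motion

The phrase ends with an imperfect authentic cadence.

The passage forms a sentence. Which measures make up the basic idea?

The presentation of a sentence is the basic idea (mm. 44–47) plus its repetition (mm. 48–51); the basic idea is therefore measures 44–47.

measures 44–47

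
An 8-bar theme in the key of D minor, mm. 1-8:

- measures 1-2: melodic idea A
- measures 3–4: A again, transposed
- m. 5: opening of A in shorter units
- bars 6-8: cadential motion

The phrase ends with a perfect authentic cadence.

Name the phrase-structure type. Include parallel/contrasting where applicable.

sentence

Basic idea (mm. 1–2) + its repetition (mm. 3-4) form the presentation; fragmentation and cadence (measures 5-8) form the continuation — the 8-bar whole is a sentence.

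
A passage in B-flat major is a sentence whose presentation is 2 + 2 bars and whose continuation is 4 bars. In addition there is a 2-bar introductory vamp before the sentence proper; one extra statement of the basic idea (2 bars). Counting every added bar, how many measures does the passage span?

Basic sentence: 2 + 2 + 4 = 8 bars.
8 (basic form) + 2 (introduction) + 2 (extra statement) = 12.

12 measures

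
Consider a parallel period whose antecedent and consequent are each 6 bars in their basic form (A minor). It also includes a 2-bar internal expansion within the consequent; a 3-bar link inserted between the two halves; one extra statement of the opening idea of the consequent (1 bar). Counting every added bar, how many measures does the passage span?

Basic parallel period: 6 + 6 = 12 bars.
12 (basic form) + 2 (internal expansion) + 3 (link) + 1 (extra statement) = 18.

18 measures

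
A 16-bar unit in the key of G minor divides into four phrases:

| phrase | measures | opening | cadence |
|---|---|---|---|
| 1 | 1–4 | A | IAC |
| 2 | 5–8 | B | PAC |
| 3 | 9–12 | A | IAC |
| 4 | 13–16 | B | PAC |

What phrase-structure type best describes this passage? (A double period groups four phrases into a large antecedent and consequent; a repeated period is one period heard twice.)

The cadence pattern IAC–PAC–IAC–PAC is weak–strong twice, and phrases 3–4 restate phrases 1–2: a period heard twice, not a double period (which would end weakly at phrase 2).

repeated period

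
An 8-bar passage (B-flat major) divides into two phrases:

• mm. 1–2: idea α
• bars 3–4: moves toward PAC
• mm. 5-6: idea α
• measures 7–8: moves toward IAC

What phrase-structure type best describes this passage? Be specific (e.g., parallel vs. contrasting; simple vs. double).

The second phrase closes with an imperfect authentic cadence, which is not stronger than the first phrase's perfect authentic cadence; without a weak→strong cadential pair there is no antecedent–consequent relationship, so this is a phrase group rather than a period.

phrase group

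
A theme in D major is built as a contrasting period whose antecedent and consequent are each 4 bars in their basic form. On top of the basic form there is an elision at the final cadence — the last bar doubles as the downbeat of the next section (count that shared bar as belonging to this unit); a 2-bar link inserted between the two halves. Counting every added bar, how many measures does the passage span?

Basic contrasting period: 4 + 4 = 8 bars.
8 (basic form) + 2 (link) = 10.
The elision shares a bar with the next section but does not change this unit's count.

10 measures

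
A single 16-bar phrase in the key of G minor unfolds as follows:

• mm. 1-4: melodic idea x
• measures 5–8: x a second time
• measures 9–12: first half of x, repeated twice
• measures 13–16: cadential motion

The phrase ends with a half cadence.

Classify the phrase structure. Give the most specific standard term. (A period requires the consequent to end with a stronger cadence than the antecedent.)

Basic idea (measures 1-4) + its repetition (bars 5-8) form the presentation; fragmentation and cadence (measures 9-16) form the continuation — the 16-bar whole is a sentence.

sentence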